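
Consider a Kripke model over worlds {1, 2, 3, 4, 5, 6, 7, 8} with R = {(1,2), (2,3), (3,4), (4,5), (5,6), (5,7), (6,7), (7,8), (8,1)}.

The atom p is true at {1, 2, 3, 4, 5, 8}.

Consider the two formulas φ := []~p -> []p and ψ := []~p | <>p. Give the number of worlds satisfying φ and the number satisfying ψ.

For []~p -> []p:
1: []~p is F, []p is T. ✓
2: []~p is F, []p is T. ✓
3: []~p is F, []p is T. ✓
4: []~p is F, []p is T. ✓
5: []~p is T, []p is F. ✗
6: []~p is T, []p is F. ✗
7: []~p is F, []p is T. ✓
8: []~p is F, []p is T. ✓
— 6 worlds.
For []~p | <>p:
1: []~p is F, <>p is T. ✓
2: []~p is F, <>p is T. ✓
3: []~p is F, <>p is T. ✓
4: []~p is F, <>p is T. ✓
5: []~p is T, <>p is F. ✓
6: []~p is T, <>p is F. ✓
7: []~p is F, <>p is T. ✓
8: []~p is F, <>p is T. ✓
— 8 worlds.

6 and 8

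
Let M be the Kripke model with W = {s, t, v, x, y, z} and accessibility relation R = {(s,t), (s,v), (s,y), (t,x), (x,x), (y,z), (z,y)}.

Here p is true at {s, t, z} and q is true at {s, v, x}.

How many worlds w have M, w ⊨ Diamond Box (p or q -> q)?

4

s: successors {t, v, y}; Box (p or q -> q) there: t:T, v:T, y:F. ✓
t: successors {x}; Box (p or q -> q) there: x:T. ✓
v: no successors, so Diamond Box (p or q -> q) fails. ✗
x: successors {x}; Box (p or q -> q) there: x:T. ✓
y: successors {z}; Box (p or q -> q) there: z:T. ✓
z: successors {y}; Box (p or q -> q) there: y:F. ✗
Satisfying worlds: {s, t, x, y}.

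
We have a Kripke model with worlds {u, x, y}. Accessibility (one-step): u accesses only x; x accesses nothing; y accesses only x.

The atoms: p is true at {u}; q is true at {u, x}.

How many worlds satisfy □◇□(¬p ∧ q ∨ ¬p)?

1

u: successors {x}; ◇□(¬p ∧ q ∨ ¬p) there: x:F. ✗
x: no successors, so □◇□(¬p ∧ q ∨ ¬p) holds vacuously. ✓
y: successors {x}; ◇□(¬p ∧ q ∨ ¬p) there: x:F. ✗
Satisfying worlds: {x}.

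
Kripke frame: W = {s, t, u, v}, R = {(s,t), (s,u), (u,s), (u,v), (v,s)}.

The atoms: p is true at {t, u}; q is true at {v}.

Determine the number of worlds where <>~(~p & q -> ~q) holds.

1

s: successors {t, u}; ~(~p & q -> ~q) there: t:F, u:F. ✗
t: no successors, so <>~(~p & q -> ~q) fails. ✗
u: successors {s, v}; ~(~p & q -> ~q) there: s:F, v:T. ✓
v: successors {s}; ~(~p & q -> ~q) there: s:F. ✗
Satisfying worlds: {u}.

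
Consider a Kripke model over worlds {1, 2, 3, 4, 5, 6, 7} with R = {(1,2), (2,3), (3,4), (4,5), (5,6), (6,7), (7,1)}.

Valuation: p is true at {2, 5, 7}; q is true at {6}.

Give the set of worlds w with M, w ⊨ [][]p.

1: successors {2}; []p there: 2:F. ✗
2: successors {3}; []p there: 3:F. ✗
3: successors {4}; []p there: 4:T. ✓
4: successors {5}; []p there: 5:F. ✗
5: successors {6}; []p there: 6:T. ✓
6: successors {7}; []p there: 7:F. ✗
7: successors {1}; []p there: 1:T. ✓

{3, 5, 7}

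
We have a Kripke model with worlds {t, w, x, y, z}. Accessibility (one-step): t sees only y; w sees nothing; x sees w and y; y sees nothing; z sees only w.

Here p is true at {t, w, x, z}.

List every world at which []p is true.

{w, y, z}

t: successors {y}; p there: y:F. ✗
w: no successors, so []p holds vacuously. ✓
x: successors {w, y}; p there: w:T, y:F. ✗
y: no successors, so []p holds vacuously. ✓
z: successors {w}; p there: w:T. ✓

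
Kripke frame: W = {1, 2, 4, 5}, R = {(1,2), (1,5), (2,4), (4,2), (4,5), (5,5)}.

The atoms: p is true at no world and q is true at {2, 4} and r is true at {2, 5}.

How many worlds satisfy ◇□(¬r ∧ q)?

2

1: successors {2, 5}; □(¬r ∧ q) there: 2:T, 5:F. ✓
2: successors {4}; □(¬r ∧ q) there: 4:F. ✗
4: successors {2, 5}; □(¬r ∧ q) there: 2:T, 5:F. ✓
5: successors {5}; □(¬r ∧ q) there: 5:F. ✗
Satisfying worlds: {1, 4}.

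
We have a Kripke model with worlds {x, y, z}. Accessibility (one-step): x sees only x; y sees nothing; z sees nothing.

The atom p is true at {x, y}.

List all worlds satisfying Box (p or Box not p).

x: successors {x}; p or Box not p there: x:T. ✓
y: no successors, so Box (p or Box not p) holds vacuously. ✓
z: no successors, so Box (p or Box not p) holds vacuously. ✓

{x, y, z}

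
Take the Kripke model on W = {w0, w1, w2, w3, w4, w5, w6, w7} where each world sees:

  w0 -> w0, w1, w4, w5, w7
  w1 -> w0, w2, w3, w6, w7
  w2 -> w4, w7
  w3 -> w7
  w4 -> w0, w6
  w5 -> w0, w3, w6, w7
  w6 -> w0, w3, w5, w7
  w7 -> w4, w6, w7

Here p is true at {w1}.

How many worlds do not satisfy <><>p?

3

w0: successors {w0, w1, w4, w5, w7}; <>p there: w0:T, w1:F, w4:F, w5:F, w7:F. ✓
w1: successors {w0, w2, w3, w6, w7}; <>p there: w0:T, w2:F, w3:F, w6:F, w7:F. ✓
w2: successors {w4, w7}; <>p there: w4:F, w7:F. ✗
w3: successors {w7}; <>p there: w7:F. ✗
w4: successors {w0, w6}; <>p there: w0:T, w6:F. ✓
w5: successors {w0, w3, w6, w7}; <>p there: w0:T, w3:F, w6:F, w7:F. ✓
w6: successors {w0, w3, w5, w7}; <>p there: w0:T, w3:F, w5:F, w7:F. ✓
w7: successors {w4, w6, w7}; <>p there: w4:F, w6:F, w7:F. ✗
Satisfying worlds: {w0, w1, w4, w5, w6}.
So <><>p fails at the other 3 worlds.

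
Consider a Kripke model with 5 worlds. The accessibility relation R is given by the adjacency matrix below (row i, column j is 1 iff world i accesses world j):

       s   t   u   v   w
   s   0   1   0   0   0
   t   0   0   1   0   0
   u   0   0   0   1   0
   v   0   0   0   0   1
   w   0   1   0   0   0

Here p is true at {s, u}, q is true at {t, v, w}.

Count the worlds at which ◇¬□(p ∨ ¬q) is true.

3

s: successors {t}; ¬□(p ∨ ¬q) there: t:F. ✗
t: successors {u}; ¬□(p ∨ ¬q) there: u:T. ✓
u: successors {v}; ¬□(p ∨ ¬q) there: v:T. ✓
v: successors {w}; ¬□(p ∨ ¬q) there: w:T. ✓
w: successors {t}; ¬□(p ∨ ¬q) there: t:F. ✗
Satisfying worlds: {t, u, v}.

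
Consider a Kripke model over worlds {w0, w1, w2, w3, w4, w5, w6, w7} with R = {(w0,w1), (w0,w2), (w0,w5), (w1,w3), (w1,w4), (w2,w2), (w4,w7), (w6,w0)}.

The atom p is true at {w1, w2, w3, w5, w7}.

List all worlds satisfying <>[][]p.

w0: successors {w1, w2, w5}; [][]p there: w1:T, w2:T, w5:T. ✓
w1: successors {w3, w4}; [][]p there: w3:T, w4:T. ✓
w2: successors {w2}; [][]p there: w2:T. ✓
w3: no successors, so <>[][]p fails. ✗
w4: successors {w7}; [][]p there: w7:T. ✓
w5: no successors, so <>[][]p fails. ✗
w6: successors {w0}; [][]p there: w0:F. ✗
w7: no successors, so <>[][]p fails. ✗

{w0, w1, w2, w4}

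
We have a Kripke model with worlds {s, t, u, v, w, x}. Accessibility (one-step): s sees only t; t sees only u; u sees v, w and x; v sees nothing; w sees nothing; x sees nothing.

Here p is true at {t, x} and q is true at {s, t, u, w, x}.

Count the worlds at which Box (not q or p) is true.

4

s: successors {t}; not q or p there: t:T. ✓
t: successors {u}; not q or p there: u:F. ✗
u: successors {v, w, x}; not q or p there: v:T, w:F, x:T. ✗
v: no successors, so Box (not q or p) holds vacuously. ✓
w: no successors, so Box (not q or p) holds vacuously. ✓
x: no successors, so Box (not q or p) holds vacuously. ✓
Satisfying worlds: {s, v, w, x}.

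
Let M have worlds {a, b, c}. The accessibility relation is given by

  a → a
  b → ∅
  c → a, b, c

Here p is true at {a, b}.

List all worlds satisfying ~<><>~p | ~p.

{a, b, c}

a: ~<><>~p is T, ~p is F. ✓
b: ~<><>~p is T, ~p is F. ✓
c: ~<><>~p is F, ~p is T. ✓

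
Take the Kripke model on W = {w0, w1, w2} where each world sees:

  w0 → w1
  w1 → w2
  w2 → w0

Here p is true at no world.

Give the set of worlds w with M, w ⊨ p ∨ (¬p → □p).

w0: p is F, ¬p → □p is F. ✗
w1: p is F, ¬p → □p is F. ✗
w2: p is F, ¬p → □p is F. ✗

∅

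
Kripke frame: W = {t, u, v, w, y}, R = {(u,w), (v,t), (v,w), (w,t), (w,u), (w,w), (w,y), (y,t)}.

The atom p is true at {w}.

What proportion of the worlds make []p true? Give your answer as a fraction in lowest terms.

t: no successors, so []p holds vacuously. ✓
u: successors {w}; p there: w:T. ✓
v: successors {t, w}; p there: t:F, w:T. ✗
w: successors {t, u, w, y}; p there: t:F, u:F, w:T, y:F. ✗
y: successors {t}; p there: t:F. ✗
That's 2 of 5 worlds, so 2/5.

2/5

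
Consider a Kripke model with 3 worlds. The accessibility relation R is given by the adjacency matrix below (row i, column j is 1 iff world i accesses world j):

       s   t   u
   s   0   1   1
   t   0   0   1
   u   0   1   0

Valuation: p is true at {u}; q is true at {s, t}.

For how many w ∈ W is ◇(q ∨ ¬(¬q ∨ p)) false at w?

1

s: successors {t, u}; q ∨ ¬(¬q ∨ p) there: t:T, u:F. ✓
t: successors {u}; q ∨ ¬(¬q ∨ p) there: u:F. ✗
u: successors {t}; q ∨ ¬(¬q ∨ p) there: t:T. ✓
Satisfying worlds: {s, u}.
So ◇(q ∨ ¬(¬q ∨ p)) fails at the other 1 world.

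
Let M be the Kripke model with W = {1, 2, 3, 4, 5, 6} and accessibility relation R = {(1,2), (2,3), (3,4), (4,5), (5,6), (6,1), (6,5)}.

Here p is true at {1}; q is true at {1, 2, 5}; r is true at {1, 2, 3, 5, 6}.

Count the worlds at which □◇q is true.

1: successors {2}; ◇q there: 2:F. ✗
2: successors {3}; ◇q there: 3:F. ✗
3: successors {4}; ◇q there: 4:T. ✓
4: successors {5}; ◇q there: 5:F. ✗
5: successors {6}; ◇q there: 6:T. ✓
6: successors {1, 5}; ◇q there: 1:T, 5:F. ✗
Satisfying worlds: {3, 5}.

2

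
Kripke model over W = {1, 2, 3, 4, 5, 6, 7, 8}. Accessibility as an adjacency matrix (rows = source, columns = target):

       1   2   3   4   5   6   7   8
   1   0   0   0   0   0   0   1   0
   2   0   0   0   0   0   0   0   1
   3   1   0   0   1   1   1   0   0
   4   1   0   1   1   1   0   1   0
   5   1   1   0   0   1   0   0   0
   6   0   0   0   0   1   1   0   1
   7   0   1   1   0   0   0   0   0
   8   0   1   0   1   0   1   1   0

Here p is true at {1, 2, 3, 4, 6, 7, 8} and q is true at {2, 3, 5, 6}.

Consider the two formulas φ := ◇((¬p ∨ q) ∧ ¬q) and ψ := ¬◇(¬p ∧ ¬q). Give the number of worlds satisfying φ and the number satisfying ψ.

For ◇((¬p ∨ q) ∧ ¬q):
1: successors {7}; (¬p ∨ q) ∧ ¬q there: 7:F. ✗
2: successors {8}; (¬p ∨ q) ∧ ¬q there: 8:F. ✗
3: successors {1, 4, 5, 6}; (¬p ∨ q) ∧ ¬q there: 1:F, 4:F, 5:F, 6:F. ✗
4: successors {1, 3, 4, 5, 7}; (¬p ∨ q) ∧ ¬q there: 1:F, 3:F, 4:F, 5:F, 7:F. ✗
5: successors {1, 2, 5}; (¬p ∨ q) ∧ ¬q there: 1:F, 2:F, 5:F. ✗
6: successors {5, 6, 8}; (¬p ∨ q) ∧ ¬q there: 5:F, 6:F, 8:F. ✗
7: successors {2, 3}; (¬p ∨ q) ∧ ¬q there: 2:F, 3:F. ✗
8: successors {2, 4, 6, 7}; (¬p ∨ q) ∧ ¬q there: 2:F, 4:F, 6:F, 7:F. ✗
— 0 worlds.
For ¬◇(¬p ∧ ¬q):
1: ◇(¬p ∧ ¬q) is F. ✓
2: ◇(¬p ∧ ¬q) is F. ✓
3: ◇(¬p ∧ ¬q) is F. ✓
4: ◇(¬p ∧ ¬q) is F. ✓
5: ◇(¬p ∧ ¬q) is F. ✓
6: ◇(¬p ∧ ¬q) is F. ✓
7: ◇(¬p ∧ ¬q) is F. ✓
8: ◇(¬p ∧ ¬q) is F. ✓
— 8 worlds.

0 and 8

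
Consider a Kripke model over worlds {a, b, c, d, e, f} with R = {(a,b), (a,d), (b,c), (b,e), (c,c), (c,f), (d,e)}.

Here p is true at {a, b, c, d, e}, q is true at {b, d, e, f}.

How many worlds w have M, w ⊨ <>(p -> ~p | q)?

a: successors {b, d}; p -> ~p | q there: b:T, d:T. ✓
b: successors {c, e}; p -> ~p | q there: c:F, e:T. ✓
c: successors {c, f}; p -> ~p | q there: c:F, f:T. ✓
d: successors {e}; p -> ~p | q there: e:T. ✓
e: no successors, so <>(p -> ~p | q) fails. ✗
f: no successors, so <>(p -> ~p | q) fails. ✗
Satisfying worlds: {a, b, c, d}.

4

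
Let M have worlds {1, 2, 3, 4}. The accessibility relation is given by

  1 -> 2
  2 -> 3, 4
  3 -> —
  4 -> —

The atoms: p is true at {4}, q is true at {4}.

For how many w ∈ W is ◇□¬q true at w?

1: successors {2}; □¬q there: 2:F. ✗
2: successors {3, 4}; □¬q there: 3:T, 4:T. ✓
3: no successors, so ◇□¬q fails. ✗
4: no successors, so ◇□¬q fails. ✗
Satisfying worlds: {2}.

1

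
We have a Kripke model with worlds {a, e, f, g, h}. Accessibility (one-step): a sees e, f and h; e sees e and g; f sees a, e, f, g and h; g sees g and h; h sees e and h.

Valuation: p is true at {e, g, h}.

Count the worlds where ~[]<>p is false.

a: []<>p is T. ✗
e: []<>p is T. ✗
f: []<>p is T. ✗
g: []<>p is T. ✗
h: []<>p is T. ✗
Satisfying worlds: ∅.
So ~[]<>p fails at the other 5 worlds.

5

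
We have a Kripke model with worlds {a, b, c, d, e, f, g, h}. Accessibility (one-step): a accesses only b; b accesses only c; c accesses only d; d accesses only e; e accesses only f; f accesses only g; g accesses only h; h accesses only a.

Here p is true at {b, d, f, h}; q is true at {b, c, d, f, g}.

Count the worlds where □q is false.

3

a: successors {b}; q there: b:T. ✓
b: successors {c}; q there: c:T. ✓
c: successors {d}; q there: d:T. ✓
d: successors {e}; q there: e:F. ✗
e: successors {f}; q there: f:T. ✓
f: successors {g}; q there: g:T. ✓
g: successors {h}; q there: h:F. ✗
h: successors {a}; q there: a:F. ✗
Satisfying worlds: {a, b, c, e, f}.
So □q fails at the other 3 worlds.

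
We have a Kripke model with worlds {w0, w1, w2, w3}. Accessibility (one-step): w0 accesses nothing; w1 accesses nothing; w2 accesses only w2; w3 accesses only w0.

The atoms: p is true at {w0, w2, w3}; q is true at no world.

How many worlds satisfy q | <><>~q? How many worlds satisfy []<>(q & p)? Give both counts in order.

1 and 2

For q | <><>~q:
w0: q is F, <><>~q is F. ✗
w1: q is F, <><>~q is F. ✗
w2: q is F, <><>~q is T. ✓
w3: q is F, <><>~q is F. ✗
— 1 world.
For []<>(q & p):
w0: no successors, so []<>(q & p) holds vacuously. ✓
w1: no successors, so []<>(q & p) holds vacuously. ✓
w2: successors {w2}; <>(q & p) there: w2:F. ✗
w3: successors {w0}; <>(q & p) there: w0:F. ✗
— 2 worlds.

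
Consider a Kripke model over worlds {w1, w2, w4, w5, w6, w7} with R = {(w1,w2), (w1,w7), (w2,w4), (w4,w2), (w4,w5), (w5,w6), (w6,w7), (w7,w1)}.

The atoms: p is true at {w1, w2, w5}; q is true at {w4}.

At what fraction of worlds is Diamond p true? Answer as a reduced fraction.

1/2

w1: successors {w2, w7}; p there: w2:T, w7:F. ✓
w2: successors {w4}; p there: w4:F. ✗
w4: successors {w2, w5}; p there: w2:T, w5:T. ✓
w5: successors {w6}; p there: w6:F. ✗
w6: successors {w7}; p there: w7:F. ✗
w7: successors {w1}; p there: w1:T. ✓
That's 3 of 6 worlds, so 3/6 = 1/2.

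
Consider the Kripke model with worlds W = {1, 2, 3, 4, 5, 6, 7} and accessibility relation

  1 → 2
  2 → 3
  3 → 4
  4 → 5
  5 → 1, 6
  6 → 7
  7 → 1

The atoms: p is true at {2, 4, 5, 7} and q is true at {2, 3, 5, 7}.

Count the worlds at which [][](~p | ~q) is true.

4

1: successors {2}; [](~p | ~q) there: 2:T. ✓
2: successors {3}; [](~p | ~q) there: 3:T. ✓
3: successors {4}; [](~p | ~q) there: 4:F. ✗
4: successors {5}; [](~p | ~q) there: 5:T. ✓
5: successors {1, 6}; [](~p | ~q) there: 1:F, 6:F. ✗
6: successors {7}; [](~p | ~q) there: 7:T. ✓
7: successors {1}; [](~p | ~q) there: 1:F. ✗
Satisfying worlds: {1, 2, 4, 6}.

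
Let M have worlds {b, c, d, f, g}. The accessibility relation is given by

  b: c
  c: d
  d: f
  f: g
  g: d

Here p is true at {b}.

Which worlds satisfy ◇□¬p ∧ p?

b: ◇□¬p is T, p is T. ✓
c: ◇□¬p is T, p is F. ✗
d: ◇□¬p is T, p is F. ✗
f: ◇□¬p is T, p is F. ✗
g: ◇□¬p is T, p is F. ✗

{b}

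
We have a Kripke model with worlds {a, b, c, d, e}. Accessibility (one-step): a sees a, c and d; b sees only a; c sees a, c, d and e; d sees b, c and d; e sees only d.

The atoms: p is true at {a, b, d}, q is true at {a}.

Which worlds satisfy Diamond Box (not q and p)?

a: successors {a, c, d}; Box (not q and p) there: a:F, c:F, d:F. ✗
b: successors {a}; Box (not q and p) there: a:F. ✗
c: successors {a, c, d, e}; Box (not q and p) there: a:F, c:F, d:F, e:T. ✓
d: successors {b, c, d}; Box (not q and p) there: b:F, c:F, d:F. ✗
e: successors {d}; Box (not q and p) there: d:F. ✗

{c}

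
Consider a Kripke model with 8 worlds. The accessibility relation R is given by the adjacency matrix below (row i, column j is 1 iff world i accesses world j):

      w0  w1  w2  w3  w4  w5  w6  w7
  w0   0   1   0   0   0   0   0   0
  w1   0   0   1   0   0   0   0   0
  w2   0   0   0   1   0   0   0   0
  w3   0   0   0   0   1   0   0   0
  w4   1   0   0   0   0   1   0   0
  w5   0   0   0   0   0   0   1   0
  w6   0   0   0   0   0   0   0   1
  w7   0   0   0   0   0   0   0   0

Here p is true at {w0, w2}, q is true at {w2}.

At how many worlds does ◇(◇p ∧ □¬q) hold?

w0: successors {w1}; ◇p ∧ □¬q there: w1:F. ✗
w1: successors {w2}; ◇p ∧ □¬q there: w2:F. ✗
w2: successors {w3}; ◇p ∧ □¬q there: w3:F. ✗
w3: successors {w4}; ◇p ∧ □¬q there: w4:T. ✓
w4: successors {w0, w5}; ◇p ∧ □¬q there: w0:F, w5:F. ✗
w5: successors {w6}; ◇p ∧ □¬q there: w6:F. ✗
w6: successors {w7}; ◇p ∧ □¬q there: w7:F. ✗
w7: no successors, so ◇(◇p ∧ □¬q) fails. ✗
Satisfying worlds: {w3}.

1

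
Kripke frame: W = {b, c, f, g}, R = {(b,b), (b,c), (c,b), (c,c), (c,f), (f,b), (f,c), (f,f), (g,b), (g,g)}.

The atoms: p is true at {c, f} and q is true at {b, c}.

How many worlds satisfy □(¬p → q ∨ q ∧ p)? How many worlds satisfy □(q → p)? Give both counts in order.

3 and 0

For □(¬p → q ∨ q ∧ p):
b: successors {b, c}; ¬p → q ∨ q ∧ p there: b:T, c:T. ✓
c: successors {b, c, f}; ¬p → q ∨ q ∧ p there: b:T, c:T, f:T. ✓
f: successors {b, c, f}; ¬p → q ∨ q ∧ p there: b:T, c:T, f:T. ✓
g: successors {b, g}; ¬p → q ∨ q ∧ p there: b:T, g:F. ✗
— 3 worlds.
For □(q → p):
b: successors {b, c}; q → p there: b:F, c:T. ✗
c: successors {b, c, f}; q → p there: b:F, c:T, f:T. ✗
f: successors {b, c, f}; q → p there: b:F, c:T, f:T. ✗
g: successors {b, g}; q → p there: b:F, g:T. ✗
— 0 worlds.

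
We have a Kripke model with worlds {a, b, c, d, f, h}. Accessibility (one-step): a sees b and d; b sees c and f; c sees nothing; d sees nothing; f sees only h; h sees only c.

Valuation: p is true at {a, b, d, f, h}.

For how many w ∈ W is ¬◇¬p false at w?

2

a: ◇¬p is F. ✓
b: ◇¬p is T. ✗
c: ◇¬p is F. ✓
d: ◇¬p is F. ✓
f: ◇¬p is F. ✓
h: ◇¬p is T. ✗
Satisfying worlds: {a, c, d, f}.
So ¬◇¬p fails at the other 2 worlds.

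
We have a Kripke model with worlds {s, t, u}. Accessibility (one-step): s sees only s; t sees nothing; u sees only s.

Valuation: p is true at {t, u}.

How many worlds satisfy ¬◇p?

3

s: ◇p is F. ✓
t: ◇p is F. ✓
u: ◇p is F. ✓
Satisfying worlds: {s, t, u}.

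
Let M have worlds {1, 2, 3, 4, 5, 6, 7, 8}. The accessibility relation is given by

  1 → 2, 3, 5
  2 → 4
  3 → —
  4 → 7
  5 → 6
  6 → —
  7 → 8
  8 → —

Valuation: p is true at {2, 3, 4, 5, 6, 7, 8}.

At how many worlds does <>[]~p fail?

1: successors {2, 3, 5}; []~p there: 2:F, 3:T, 5:F. ✓
2: successors {4}; []~p there: 4:F. ✗
3: no successors, so <>[]~p fails. ✗
4: successors {7}; []~p there: 7:F. ✗
5: successors {6}; []~p there: 6:T. ✓
6: no successors, so <>[]~p fails. ✗
7: successors {8}; []~p there: 8:T. ✓
8: no successors, so <>[]~p fails. ✗
Satisfying worlds: {1, 5, 7}.
So <>[]~p fails at the other 5 worlds.

5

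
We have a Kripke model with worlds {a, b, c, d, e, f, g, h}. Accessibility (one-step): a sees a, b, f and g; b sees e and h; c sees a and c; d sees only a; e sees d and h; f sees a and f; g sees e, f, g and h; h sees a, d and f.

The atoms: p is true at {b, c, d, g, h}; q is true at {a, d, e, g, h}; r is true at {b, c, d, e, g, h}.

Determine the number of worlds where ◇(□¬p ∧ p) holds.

2

a: successors {a, b, f, g}; □¬p ∧ p there: a:F, b:F, f:F, g:F. ✗
b: successors {e, h}; □¬p ∧ p there: e:F, h:F. ✗
c: successors {a, c}; □¬p ∧ p there: a:F, c:F. ✗
d: successors {a}; □¬p ∧ p there: a:F. ✗
e: successors {d, h}; □¬p ∧ p there: d:T, h:F. ✓
f: successors {a, f}; □¬p ∧ p there: a:F, f:F. ✗
g: successors {e, f, g, h}; □¬p ∧ p there: e:F, f:F, g:F, h:F. ✗
h: successors {a, d, f}; □¬p ∧ p there: a:F, d:T, f:F. ✓
Satisfying worlds: {e, h}.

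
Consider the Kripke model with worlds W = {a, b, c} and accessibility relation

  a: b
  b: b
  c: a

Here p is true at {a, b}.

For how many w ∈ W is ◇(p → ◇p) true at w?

a: successors {b}; p → ◇p there: b:T. ✓
b: successors {b}; p → ◇p there: b:T. ✓
c: successors {a}; p → ◇p there: a:T. ✓
Satisfying worlds: {a, b, c}.

3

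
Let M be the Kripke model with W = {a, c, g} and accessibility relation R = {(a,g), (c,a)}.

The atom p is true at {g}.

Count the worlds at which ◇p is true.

a: successors {g}; p there: g:T. ✓
c: successors {a}; p there: a:F. ✗
g: no successors, so ◇p fails. ✗
Satisfying worlds: {a}.

1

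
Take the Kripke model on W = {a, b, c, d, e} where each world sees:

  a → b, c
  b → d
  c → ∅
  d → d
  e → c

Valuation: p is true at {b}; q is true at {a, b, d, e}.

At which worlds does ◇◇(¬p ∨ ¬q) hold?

a: successors {b, c}; ◇(¬p ∨ ¬q) there: b:T, c:F. ✓
b: successors {d}; ◇(¬p ∨ ¬q) there: d:T. ✓
c: no successors, so ◇◇(¬p ∨ ¬q) fails. ✗
d: successors {d}; ◇(¬p ∨ ¬q) there: d:T. ✓
e: successors {c}; ◇(¬p ∨ ¬q) there: c:F. ✗

{a, b, d}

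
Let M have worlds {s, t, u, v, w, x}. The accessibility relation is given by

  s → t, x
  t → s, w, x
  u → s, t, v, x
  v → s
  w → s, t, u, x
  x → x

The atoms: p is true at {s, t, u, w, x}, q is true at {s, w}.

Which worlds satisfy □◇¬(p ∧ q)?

s: successors {t, x}; ◇¬(p ∧ q) there: t:T, x:T. ✓
t: successors {s, w, x}; ◇¬(p ∧ q) there: s:T, w:T, x:T. ✓
u: successors {s, t, v, x}; ◇¬(p ∧ q) there: s:T, t:T, v:F, x:T. ✗
v: successors {s}; ◇¬(p ∧ q) there: s:T. ✓
w: successors {s, t, u, x}; ◇¬(p ∧ q) there: s:T, t:T, u:T, x:T. ✓
x: successors {x}; ◇¬(p ∧ q) there: x:T. ✓

{s, t, v, w, x}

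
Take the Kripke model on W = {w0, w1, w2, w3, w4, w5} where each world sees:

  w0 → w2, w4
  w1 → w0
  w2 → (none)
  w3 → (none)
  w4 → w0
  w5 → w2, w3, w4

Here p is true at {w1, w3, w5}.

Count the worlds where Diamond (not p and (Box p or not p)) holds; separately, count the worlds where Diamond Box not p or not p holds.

4 and 5

For Diamond (not p and (Box p or not p)):
w0: successors {w2, w4}; not p and (Box p or not p) there: w2:T, w4:T. ✓
w1: successors {w0}; not p and (Box p or not p) there: w0:T. ✓
w2: no successors, so Diamond (not p and (Box p or not p)) fails. ✗
w3: no successors, so Diamond (not p and (Box p or not p)) fails. ✗
w4: successors {w0}; not p and (Box p or not p) there: w0:T. ✓
w5: successors {w2, w3, w4}; not p and (Box p or not p) there: w2:T, w3:F, w4:T. ✓
— 4 worlds.
For Diamond Box not p or not p:
w0: Diamond Box not p is T, not p is T. ✓
w1: Diamond Box not p is T, not p is F. ✓
w2: Diamond Box not p is F, not p is T. ✓
w3: Diamond Box not p is F, not p is F. ✗
w4: Diamond Box not p is T, not p is T. ✓
w5: Diamond Box not p is T, not p is F. ✓
— 5 worlds.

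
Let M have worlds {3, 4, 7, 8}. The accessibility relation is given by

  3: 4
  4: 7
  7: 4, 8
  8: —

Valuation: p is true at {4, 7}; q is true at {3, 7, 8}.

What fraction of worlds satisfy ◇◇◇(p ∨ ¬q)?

3/4

3: successors {4}; ◇◇(p ∨ ¬q) there: 4:T. ✓
4: successors {7}; ◇◇(p ∨ ¬q) there: 7:T. ✓
7: successors {4, 8}; ◇◇(p ∨ ¬q) there: 4:T, 8:F. ✓
8: no successors, so ◇◇◇(p ∨ ¬q) fails. ✗
That's 3 of 4 worlds, so 3/4.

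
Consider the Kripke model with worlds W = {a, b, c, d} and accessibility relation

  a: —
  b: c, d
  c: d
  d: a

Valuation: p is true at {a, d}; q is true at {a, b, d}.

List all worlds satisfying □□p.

{a, b, c, d}

a: no successors, so □□p holds vacuously. ✓
b: successors {c, d}; □p there: c:T, d:T. ✓
c: successors {d}; □p there: d:T. ✓
d: successors {a}; □p there: a:T. ✓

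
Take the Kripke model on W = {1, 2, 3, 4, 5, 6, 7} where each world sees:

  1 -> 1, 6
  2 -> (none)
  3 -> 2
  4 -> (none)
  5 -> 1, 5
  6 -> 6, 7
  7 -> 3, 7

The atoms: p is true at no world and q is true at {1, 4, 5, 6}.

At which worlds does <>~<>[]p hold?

{1, 3, 5, 6, 7}

1: successors {1, 6}; ~<>[]p there: 1:T, 6:T. ✓
2: no successors, so <>~<>[]p fails. ✗
3: successors {2}; ~<>[]p there: 2:T. ✓
4: no successors, so <>~<>[]p fails. ✗
5: successors {1, 5}; ~<>[]p there: 1:T, 5:T. ✓
6: successors {6, 7}; ~<>[]p there: 6:T, 7:T. ✓
7: successors {3, 7}; ~<>[]p there: 3:F, 7:T. ✓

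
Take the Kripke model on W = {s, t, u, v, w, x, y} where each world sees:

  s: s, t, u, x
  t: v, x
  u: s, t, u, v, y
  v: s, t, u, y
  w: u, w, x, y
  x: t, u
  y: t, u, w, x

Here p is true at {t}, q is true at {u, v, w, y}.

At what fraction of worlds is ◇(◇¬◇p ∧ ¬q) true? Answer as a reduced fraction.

s: successors {s, t, u, x}; ◇¬◇p ∧ ¬q there: s:T, t:F, u:F, x:T. ✓
t: successors {v, x}; ◇¬◇p ∧ ¬q there: v:F, x:T. ✓
u: successors {s, t, u, v, y}; ◇¬◇p ∧ ¬q there: s:T, t:F, u:F, v:F, y:F. ✓
v: successors {s, t, u, y}; ◇¬◇p ∧ ¬q there: s:T, t:F, u:F, y:F. ✓
w: successors {u, w, x, y}; ◇¬◇p ∧ ¬q there: u:F, w:F, x:T, y:F. ✓
x: successors {t, u}; ◇¬◇p ∧ ¬q there: t:F, u:F. ✗
y: successors {t, u, w, x}; ◇¬◇p ∧ ¬q there: t:F, u:F, w:F, x:T. ✓
That's 6 of 7 worlds, so 6/7.

6/7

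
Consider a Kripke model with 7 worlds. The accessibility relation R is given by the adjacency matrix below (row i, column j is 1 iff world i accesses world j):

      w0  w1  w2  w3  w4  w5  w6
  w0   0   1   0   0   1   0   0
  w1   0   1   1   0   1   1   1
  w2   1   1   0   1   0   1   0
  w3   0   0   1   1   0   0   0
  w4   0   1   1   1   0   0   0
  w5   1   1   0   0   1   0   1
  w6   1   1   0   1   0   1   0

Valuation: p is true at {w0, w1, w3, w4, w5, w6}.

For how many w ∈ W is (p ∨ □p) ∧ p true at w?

6

w0: p ∨ □p is T, p is T. ✓
w1: p ∨ □p is T, p is T. ✓
w2: p ∨ □p is T, p is F. ✗
w3: p ∨ □p is T, p is T. ✓
w4: p ∨ □p is T, p is T. ✓
w5: p ∨ □p is T, p is T. ✓
w6: p ∨ □p is T, p is T. ✓
Satisfying worlds: {w0, w1, w3, w4, w5, w6}.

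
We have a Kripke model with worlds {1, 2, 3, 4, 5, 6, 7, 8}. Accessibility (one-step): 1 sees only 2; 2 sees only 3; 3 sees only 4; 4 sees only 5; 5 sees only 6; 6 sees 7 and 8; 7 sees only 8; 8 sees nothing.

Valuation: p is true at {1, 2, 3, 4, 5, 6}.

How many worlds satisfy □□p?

1: successors {2}; □p there: 2:T. ✓
2: successors {3}; □p there: 3:T. ✓
3: successors {4}; □p there: 4:T. ✓
4: successors {5}; □p there: 5:T. ✓
5: successors {6}; □p there: 6:F. ✗
6: successors {7, 8}; □p there: 7:F, 8:T. ✗
7: successors {8}; □p there: 8:T. ✓
8: no successors, so □□p holds vacuously. ✓
Satisfying worlds: {1, 2, 3, 4, 7, 8}.

6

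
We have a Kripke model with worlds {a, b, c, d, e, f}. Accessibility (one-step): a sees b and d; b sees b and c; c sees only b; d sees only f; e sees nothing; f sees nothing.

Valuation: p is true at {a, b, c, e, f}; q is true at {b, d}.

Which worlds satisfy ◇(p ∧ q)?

a: successors {b, d}; p ∧ q there: b:T, d:F. ✓
b: successors {b, c}; p ∧ q there: b:T, c:F. ✓
c: successors {b}; p ∧ q there: b:T. ✓
d: successors {f}; p ∧ q there: f:F. ✗
e: no successors, so ◇(p ∧ q) fails. ✗
f: no successors, so ◇(p ∧ q) fails. ✗

{a, b, c}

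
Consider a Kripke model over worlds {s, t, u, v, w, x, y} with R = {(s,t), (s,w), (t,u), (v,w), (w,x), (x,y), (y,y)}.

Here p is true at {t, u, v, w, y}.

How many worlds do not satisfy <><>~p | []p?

s: <><>~p is T, []p is T. ✓
t: <><>~p is F, []p is T. ✓
u: <><>~p is F, []p is T. ✓
v: <><>~p is T, []p is T. ✓
w: <><>~p is F, []p is F. ✗
x: <><>~p is F, []p is T. ✓
y: <><>~p is F, []p is T. ✓
Satisfying worlds: {s, t, u, v, x, y}.
So <><>~p | []p fails at the other 1 world.

1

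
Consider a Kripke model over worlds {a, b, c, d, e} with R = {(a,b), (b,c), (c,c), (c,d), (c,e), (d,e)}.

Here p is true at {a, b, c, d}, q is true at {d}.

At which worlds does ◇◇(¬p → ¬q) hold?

a: successors {b}; ◇(¬p → ¬q) there: b:T. ✓
b: successors {c}; ◇(¬p → ¬q) there: c:T. ✓
c: successors {c, d, e}; ◇(¬p → ¬q) there: c:T, d:T, e:F. ✓
d: successors {e}; ◇(¬p → ¬q) there: e:F. ✗
e: no successors, so ◇◇(¬p → ¬q) fails. ✗

{a, b, c}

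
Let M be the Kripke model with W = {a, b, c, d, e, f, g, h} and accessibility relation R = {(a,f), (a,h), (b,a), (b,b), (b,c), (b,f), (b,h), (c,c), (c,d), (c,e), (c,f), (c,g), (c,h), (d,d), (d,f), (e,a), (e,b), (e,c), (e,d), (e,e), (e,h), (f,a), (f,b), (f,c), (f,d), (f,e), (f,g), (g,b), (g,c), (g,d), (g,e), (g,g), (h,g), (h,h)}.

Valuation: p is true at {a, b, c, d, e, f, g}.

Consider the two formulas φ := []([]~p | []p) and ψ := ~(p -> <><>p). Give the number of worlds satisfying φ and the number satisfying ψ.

For []([]~p | []p):
a: successors {f, h}; []~p | []p there: f:T, h:F. ✗
b: successors {a, b, c, f, h}; []~p | []p there: a:F, b:F, c:F, f:T, h:F. ✗
c: successors {c, d, e, f, g, h}; []~p | []p there: c:F, d:T, e:F, f:T, g:T, h:F. ✗
d: successors {d, f}; []~p | []p there: d:T, f:T. ✓
e: successors {a, b, c, d, e, h}; []~p | []p there: a:F, b:F, c:F, d:T, e:F, h:F. ✗
f: successors {a, b, c, d, e, g}; []~p | []p there: a:F, b:F, c:F, d:T, e:F, g:T. ✗
g: successors {b, c, d, e, g}; []~p | []p there: b:F, c:F, d:T, e:F, g:T. ✗
h: successors {g, h}; []~p | []p there: g:T, h:F. ✗
— 1 world.
For ~(p -> <><>p):
a: p -> <><>p is T. ✗
b: p -> <><>p is T. ✗
c: p -> <><>p is T. ✗
d: p -> <><>p is T. ✗
e: p -> <><>p is T. ✗
f: p -> <><>p is T. ✗
g: p -> <><>p is T. ✗
h: p -> <><>p is T. ✗
— 0 worlds.

1 and 0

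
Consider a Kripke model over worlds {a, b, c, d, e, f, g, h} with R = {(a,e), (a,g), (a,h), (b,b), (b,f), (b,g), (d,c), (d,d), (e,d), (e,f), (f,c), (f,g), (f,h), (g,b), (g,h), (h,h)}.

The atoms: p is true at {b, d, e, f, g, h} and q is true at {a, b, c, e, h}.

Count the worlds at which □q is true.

a: successors {e, g, h}; q there: e:T, g:F, h:T. ✗
b: successors {b, f, g}; q there: b:T, f:F, g:F. ✗
c: no successors, so □q holds vacuously. ✓
d: successors {c, d}; q there: c:T, d:F. ✗
e: successors {d, f}; q there: d:F, f:F. ✗
f: successors {c, g, h}; q there: c:T, g:F, h:T. ✗
g: successors {b, h}; q there: b:T, h:T. ✓
h: successors {h}; q there: h:T. ✓
Satisfying worlds: {c, g, h}.

3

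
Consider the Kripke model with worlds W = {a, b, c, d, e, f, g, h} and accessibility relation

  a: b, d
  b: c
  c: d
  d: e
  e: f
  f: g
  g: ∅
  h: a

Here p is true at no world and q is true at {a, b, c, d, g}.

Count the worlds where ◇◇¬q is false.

a: successors {b, d}; ◇¬q there: b:F, d:T. ✓
b: successors {c}; ◇¬q there: c:F. ✗
c: successors {d}; ◇¬q there: d:T. ✓
d: successors {e}; ◇¬q there: e:T. ✓
e: successors {f}; ◇¬q there: f:F. ✗
f: successors {g}; ◇¬q there: g:F. ✗
g: no successors, so ◇◇¬q fails. ✗
h: successors {a}; ◇¬q there: a:F. ✗
Satisfying worlds: {a, c, d}.
So ◇◇¬q fails at the other 5 worlds.

5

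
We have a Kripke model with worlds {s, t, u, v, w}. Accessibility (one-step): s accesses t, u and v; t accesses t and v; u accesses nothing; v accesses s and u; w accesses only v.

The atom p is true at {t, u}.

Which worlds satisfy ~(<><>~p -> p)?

{s, v, w}

s: <><>~p -> p is F. ✓
t: <><>~p -> p is T. ✗
u: <><>~p -> p is T. ✗
v: <><>~p -> p is F. ✓
w: <><>~p -> p is F. ✓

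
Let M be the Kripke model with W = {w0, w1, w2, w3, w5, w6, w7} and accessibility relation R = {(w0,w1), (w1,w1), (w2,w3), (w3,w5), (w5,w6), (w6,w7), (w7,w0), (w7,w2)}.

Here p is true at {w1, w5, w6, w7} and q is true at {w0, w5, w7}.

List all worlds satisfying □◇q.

{w2, w5, w6}

w0: successors {w1}; ◇q there: w1:F. ✗
w1: successors {w1}; ◇q there: w1:F. ✗
w2: successors {w3}; ◇q there: w3:T. ✓
w3: successors {w5}; ◇q there: w5:F. ✗
w5: successors {w6}; ◇q there: w6:T. ✓
w6: successors {w7}; ◇q there: w7:T. ✓
w7: successors {w0, w2}; ◇q there: w0:F, w2:F. ✗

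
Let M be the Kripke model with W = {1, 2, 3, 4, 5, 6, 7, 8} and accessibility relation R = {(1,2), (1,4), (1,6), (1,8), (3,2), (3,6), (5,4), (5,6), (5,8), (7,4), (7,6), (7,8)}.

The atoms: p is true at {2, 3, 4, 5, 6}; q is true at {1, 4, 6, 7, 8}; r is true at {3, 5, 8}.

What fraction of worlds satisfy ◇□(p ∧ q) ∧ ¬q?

1: ◇□(p ∧ q) is T, ¬q is F. ✗
2: ◇□(p ∧ q) is F, ¬q is T. ✗
3: ◇□(p ∧ q) is T, ¬q is T. ✓
4: ◇□(p ∧ q) is F, ¬q is F. ✗
5: ◇□(p ∧ q) is T, ¬q is T. ✓
6: ◇□(p ∧ q) is F, ¬q is F. ✗
7: ◇□(p ∧ q) is T, ¬q is F. ✗
8: ◇□(p ∧ q) is F, ¬q is F. ✗
That's 2 of 8 worlds, so 2/8 = 1/4.

1/4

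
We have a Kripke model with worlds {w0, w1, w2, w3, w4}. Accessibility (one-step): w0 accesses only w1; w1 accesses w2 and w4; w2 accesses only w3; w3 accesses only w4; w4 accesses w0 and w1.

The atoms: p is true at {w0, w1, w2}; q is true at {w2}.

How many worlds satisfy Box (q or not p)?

w0: successors {w1}; q or not p there: w1:F. ✗
w1: successors {w2, w4}; q or not p there: w2:T, w4:T. ✓
w2: successors {w3}; q or not p there: w3:T. ✓
w3: successors {w4}; q or not p there: w4:T. ✓
w4: successors {w0, w1}; q or not p there: w0:F, w1:F. ✗
Satisfying worlds: {w1, w2, w3}.

3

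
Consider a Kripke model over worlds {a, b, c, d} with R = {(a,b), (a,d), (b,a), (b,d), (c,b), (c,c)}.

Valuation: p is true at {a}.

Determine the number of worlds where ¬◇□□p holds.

2

a: ◇□□p is T. ✗
b: ◇□□p is T. ✗
c: ◇□□p is F. ✓
d: ◇□□p is F. ✓
Satisfying worlds: {c, d}.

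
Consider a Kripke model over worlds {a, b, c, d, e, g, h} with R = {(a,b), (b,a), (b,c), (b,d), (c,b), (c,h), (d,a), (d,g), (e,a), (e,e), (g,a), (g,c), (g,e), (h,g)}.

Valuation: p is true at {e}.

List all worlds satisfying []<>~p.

{a, b, c, d, e, g, h}

a: successors {b}; <>~p there: b:T. ✓
b: successors {a, c, d}; <>~p there: a:T, c:T, d:T. ✓
c: successors {b, h}; <>~p there: b:T, h:T. ✓
d: successors {a, g}; <>~p there: a:T, g:T. ✓
e: successors {a, e}; <>~p there: a:T, e:T. ✓
g: successors {a, c, e}; <>~p there: a:T, c:T, e:T. ✓
h: successors {g}; <>~p there: g:T. ✓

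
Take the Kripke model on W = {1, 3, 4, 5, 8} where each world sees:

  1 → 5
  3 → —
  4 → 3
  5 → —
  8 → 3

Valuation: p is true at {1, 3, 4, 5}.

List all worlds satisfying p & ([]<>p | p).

1: p is T, []<>p | p is T. ✓
3: p is T, []<>p | p is T. ✓
4: p is T, []<>p | p is T. ✓
5: p is T, []<>p | p is T. ✓
8: p is F, []<>p | p is F. ✗

{1, 3, 4, 5}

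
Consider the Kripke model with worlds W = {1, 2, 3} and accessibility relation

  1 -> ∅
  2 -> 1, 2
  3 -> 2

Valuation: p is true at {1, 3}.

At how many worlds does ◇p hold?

1

1: no successors, so ◇p fails. ✗
2: successors {1, 2}; p there: 1:T, 2:F. ✓
3: successors {2}; p there: 2:F. ✗
Satisfying worlds: {2}.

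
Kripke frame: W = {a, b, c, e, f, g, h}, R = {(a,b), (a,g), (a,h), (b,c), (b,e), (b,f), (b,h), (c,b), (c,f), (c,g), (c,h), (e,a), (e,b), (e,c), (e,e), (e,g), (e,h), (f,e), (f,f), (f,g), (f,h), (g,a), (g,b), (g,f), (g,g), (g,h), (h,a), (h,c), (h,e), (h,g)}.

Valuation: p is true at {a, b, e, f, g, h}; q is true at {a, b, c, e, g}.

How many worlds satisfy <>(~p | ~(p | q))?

3

a: successors {b, g, h}; ~p | ~(p | q) there: b:F, g:F, h:F. ✗
b: successors {c, e, f, h}; ~p | ~(p | q) there: c:T, e:F, f:F, h:F. ✓
c: successors {b, f, g, h}; ~p | ~(p | q) there: b:F, f:F, g:F, h:F. ✗
e: successors {a, b, c, e, g, h}; ~p | ~(p | q) there: a:F, b:F, c:T, e:F, g:F, h:F. ✓
f: successors {e, f, g, h}; ~p | ~(p | q) there: e:F, f:F, g:F, h:F. ✗
g: successors {a, b, f, g, h}; ~p | ~(p | q) there: a:F, b:F, f:F, g:F, h:F. ✗
h: successors {a, c, e, g}; ~p | ~(p | q) there: a:F, c:T, e:F, g:F. ✓
Satisfying worlds: {b, e, h}.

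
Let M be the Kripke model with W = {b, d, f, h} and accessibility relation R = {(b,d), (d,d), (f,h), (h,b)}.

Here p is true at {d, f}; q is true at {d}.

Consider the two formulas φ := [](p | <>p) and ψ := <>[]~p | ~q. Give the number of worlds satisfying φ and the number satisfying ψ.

3 and 3

For [](p | <>p):
b: successors {d}; p | <>p there: d:T. ✓
d: successors {d}; p | <>p there: d:T. ✓
f: successors {h}; p | <>p there: h:F. ✗
h: successors {b}; p | <>p there: b:T. ✓
— 3 worlds.
For <>[]~p | ~q:
b: <>[]~p is F, ~q is T. ✓
d: <>[]~p is F, ~q is F. ✗
f: <>[]~p is T, ~q is T. ✓
h: <>[]~p is F, ~q is T. ✓
— 3 worlds.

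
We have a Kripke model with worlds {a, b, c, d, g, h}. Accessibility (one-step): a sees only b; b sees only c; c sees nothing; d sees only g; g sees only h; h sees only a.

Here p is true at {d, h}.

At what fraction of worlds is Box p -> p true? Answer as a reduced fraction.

a: Box p is F, p is F. ✓
b: Box p is F, p is F. ✓
c: Box p is T, p is F. ✗
d: Box p is F, p is T. ✓
g: Box p is T, p is F. ✗
h: Box p is F, p is T. ✓
That's 4 of 6 worlds, so 4/6 = 2/3.

2/3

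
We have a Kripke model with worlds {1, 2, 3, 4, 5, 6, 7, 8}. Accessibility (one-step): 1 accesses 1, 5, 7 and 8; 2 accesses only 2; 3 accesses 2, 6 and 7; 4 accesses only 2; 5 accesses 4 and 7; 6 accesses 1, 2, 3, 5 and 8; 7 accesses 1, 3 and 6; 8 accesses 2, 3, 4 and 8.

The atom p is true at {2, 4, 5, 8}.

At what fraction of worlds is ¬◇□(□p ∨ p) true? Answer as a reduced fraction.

1: ◇□(□p ∨ p) is F. ✓
2: ◇□(□p ∨ p) is T. ✗
3: ◇□(□p ∨ p) is T. ✗
4: ◇□(□p ∨ p) is T. ✗
5: ◇□(□p ∨ p) is T. ✗
6: ◇□(□p ∨ p) is T. ✗
7: ◇□(□p ∨ p) is F. ✓
8: ◇□(□p ∨ p) is T. ✗
That's 2 of 8 worlds, so 2/8 = 1/4.

1/4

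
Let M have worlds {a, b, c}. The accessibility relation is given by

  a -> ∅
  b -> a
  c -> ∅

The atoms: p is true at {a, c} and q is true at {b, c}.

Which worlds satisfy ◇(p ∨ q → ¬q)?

a: no successors, so ◇(p ∨ q → ¬q) fails. ✗
b: successors {a}; p ∨ q → ¬q there: a:T. ✓
c: no successors, so ◇(p ∨ q → ¬q) fails. ✗

{b}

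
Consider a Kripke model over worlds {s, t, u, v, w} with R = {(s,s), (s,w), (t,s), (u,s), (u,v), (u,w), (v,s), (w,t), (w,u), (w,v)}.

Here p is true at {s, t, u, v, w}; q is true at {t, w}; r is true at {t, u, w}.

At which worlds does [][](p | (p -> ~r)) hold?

{s, t, u, v, w}

s: successors {s, w}; [](p | (p -> ~r)) there: s:T, w:T. ✓
t: successors {s}; [](p | (p -> ~r)) there: s:T. ✓
u: successors {s, v, w}; [](p | (p -> ~r)) there: s:T, v:T, w:T. ✓
v: successors {s}; [](p | (p -> ~r)) there: s:T. ✓
w: successors {t, u, v}; [](p | (p -> ~r)) there: t:T, u:T, v:T. ✓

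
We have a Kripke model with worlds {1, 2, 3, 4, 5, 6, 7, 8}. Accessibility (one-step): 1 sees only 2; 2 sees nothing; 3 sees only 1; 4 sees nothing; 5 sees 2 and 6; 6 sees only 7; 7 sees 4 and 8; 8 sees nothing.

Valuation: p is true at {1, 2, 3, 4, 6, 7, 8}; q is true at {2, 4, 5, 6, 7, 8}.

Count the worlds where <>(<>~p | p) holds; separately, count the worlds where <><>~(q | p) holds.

5 and 0

For <>(<>~p | p):
1: successors {2}; <>~p | p there: 2:T. ✓
2: no successors, so <>(<>~p | p) fails. ✗
3: successors {1}; <>~p | p there: 1:T. ✓
4: no successors, so <>(<>~p | p) fails. ✗
5: successors {2, 6}; <>~p | p there: 2:T, 6:T. ✓
6: successors {7}; <>~p | p there: 7:T. ✓
7: successors {4, 8}; <>~p | p there: 4:T, 8:T. ✓
8: no successors, so <>(<>~p | p) fails. ✗
— 5 worlds.
For <><>~(q | p):
1: successors {2}; <>~(q | p) there: 2:F. ✗
2: no successors, so <><>~(q | p) fails. ✗
3: successors {1}; <>~(q | p) there: 1:F. ✗
4: no successors, so <><>~(q | p) fails. ✗
5: successors {2, 6}; <>~(q | p) there: 2:F, 6:F. ✗
6: successors {7}; <>~(q | p) there: 7:F. ✗
7: successors {4, 8}; <>~(q | p) there: 4:F, 8:F. ✗
8: no successors, so <><>~(q | p) fails. ✗
— 0 worlds.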